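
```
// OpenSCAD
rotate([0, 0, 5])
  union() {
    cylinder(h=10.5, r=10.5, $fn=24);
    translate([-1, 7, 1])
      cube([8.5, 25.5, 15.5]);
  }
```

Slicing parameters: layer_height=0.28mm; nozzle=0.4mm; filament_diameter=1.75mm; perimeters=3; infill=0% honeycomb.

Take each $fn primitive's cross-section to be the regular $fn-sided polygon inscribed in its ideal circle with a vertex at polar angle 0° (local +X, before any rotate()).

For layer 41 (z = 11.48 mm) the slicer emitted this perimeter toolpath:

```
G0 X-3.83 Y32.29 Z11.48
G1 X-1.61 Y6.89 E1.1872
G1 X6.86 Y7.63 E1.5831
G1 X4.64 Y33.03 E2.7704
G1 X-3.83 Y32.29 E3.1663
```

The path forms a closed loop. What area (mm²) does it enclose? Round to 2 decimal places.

Apply the shoelace formula to the sequence of (X, Y) vertices; enclosed area = 216.78 mm².

216.78 mm²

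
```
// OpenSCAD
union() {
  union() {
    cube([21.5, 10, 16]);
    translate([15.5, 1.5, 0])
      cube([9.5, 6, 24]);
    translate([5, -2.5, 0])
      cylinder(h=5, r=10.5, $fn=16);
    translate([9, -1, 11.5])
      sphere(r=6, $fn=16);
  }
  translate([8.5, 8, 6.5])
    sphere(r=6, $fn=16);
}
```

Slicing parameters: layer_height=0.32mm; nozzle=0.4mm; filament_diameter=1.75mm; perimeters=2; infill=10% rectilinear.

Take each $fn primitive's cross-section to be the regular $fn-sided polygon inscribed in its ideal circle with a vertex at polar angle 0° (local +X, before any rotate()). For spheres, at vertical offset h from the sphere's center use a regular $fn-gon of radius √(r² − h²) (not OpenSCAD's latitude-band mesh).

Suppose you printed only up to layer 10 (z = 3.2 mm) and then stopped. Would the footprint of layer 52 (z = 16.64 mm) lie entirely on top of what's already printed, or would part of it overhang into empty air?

Compare the two slices. At z = 3.2: the cube (footprint 21.5×10) is included at this height (area 215.00 mm²); the cube at (15.5, 1.5) is present — its section is the full 9.5×6 rectangle (area 57.00 mm²); the r=10.5 cylinder at (5, -2.5) gives a regular 16-gon of circumradius 10.5 (constant along its height) (area = (16/2)·10.500²·sin(360°/16) = 337.53 mm²); the sphere at (9, -1) does not reach this height (|z−center|=8.300 > r=6); Combining (union): the regions partially overlap — summed areas 609.53 mm² minus the doubly-counted overlap 132.04 mm² gives 477.49 mm² — area = 477.49 mm²; the sphere at (8.5, 8): section is a regular 16-gon, circumradius = √(r²−h²) = √(6²−3.3²) = 5.011 (area = (16/2)·5.011²·sin(360°/16) = 76.87 mm²); Taking the union: the regions partially overlap — summed areas 554.36 mm² minus the doubly-counted overlap 57.68 mm² gives 496.68 mm² — area = 496.68 mm². At z = 16.64: the cube does not reach this height (z outside [0, 16]); the cube at (15.5, 1.5) is present — its section is the full 9.5×6 rectangle (area 57.00 mm²); the cylinder at (5, -2.5) is absent (z outside [0, 5]); the r=6 sphere at (9, -1) contributes a regular 16-gon of circumradius √(6²−5.14²) = 3.095 (area = (16/2)·3.095²·sin(360°/16) = 29.33 mm²); Merging all regions: the 2 present regions are separate (no shared area or edge), so areas and boundary lengths simply add and each stays a separate island — area = 86.33 mm²; the sphere at (8.5, 8) is not intersected at this z (|z−center|=10.140 > r=6); Merging all regions: only the result so far is present, so the union is just that shape — area = 86.33 mm². Checking containment: the cross-section at z = 16.64 is a subset of the cross-section at z = 3.2.

entirely on top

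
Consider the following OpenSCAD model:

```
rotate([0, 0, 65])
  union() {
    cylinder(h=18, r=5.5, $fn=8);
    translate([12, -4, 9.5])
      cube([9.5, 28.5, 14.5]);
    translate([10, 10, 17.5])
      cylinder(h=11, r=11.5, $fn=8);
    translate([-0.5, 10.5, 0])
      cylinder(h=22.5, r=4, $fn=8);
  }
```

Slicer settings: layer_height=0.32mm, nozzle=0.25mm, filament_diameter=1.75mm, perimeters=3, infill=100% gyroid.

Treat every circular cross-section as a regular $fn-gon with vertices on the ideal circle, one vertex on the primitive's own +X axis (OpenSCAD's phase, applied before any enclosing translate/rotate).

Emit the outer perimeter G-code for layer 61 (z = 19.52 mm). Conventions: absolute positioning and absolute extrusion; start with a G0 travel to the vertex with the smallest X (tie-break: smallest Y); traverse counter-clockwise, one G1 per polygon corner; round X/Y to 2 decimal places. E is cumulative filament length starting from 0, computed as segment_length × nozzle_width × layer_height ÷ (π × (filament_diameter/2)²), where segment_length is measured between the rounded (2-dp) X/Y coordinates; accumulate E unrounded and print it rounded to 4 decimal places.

At z = 19.52 mm: the cylinder is not intersected at this z (z outside [0, 18]); the cube at (12, -4) is present — its section is the full 9.5×28.5 rectangle; the cylinder at (10, 10): section is a regular 8-gon, circumradius r=11.5; the r=4 cylinder at (-0.5, 10.5) gives a regular 8-gon of circumradius 4 (constant along its height); Merging all regions: the regions partially overlap (shared area 166.75 mm²), so overlapping operands fuse into one piece — 1 connected region; (rotated 65° about Z; rotation is an isometry so areas/perimeters/island counts are preserved). The outline is a single polygon with 17 vertices. Extrusion per mm of travel: 0.25 × 0.32 / (π × 0.875²) = 0.033260. Accumulating E over each segment gives final E = 3.3092.

G0 X-17.13 Y21.23 Z19.52
G1 X-13.66 Y19.61 E0.1274
G1 X-15.26 Y18.15 E0.1994
G1 X-15.64 Y9.36 E0.4920
G1 X-12.76 Y6.21 E0.6340
G1 X-13.35 Y5.67 E0.6606
G1 X-13.49 Y2.62 E0.7622
G1 X-11.42 Y0.36 E0.8641
G1 X-8.36 Y0.23 E0.9660
G1 X-6.10 Y2.29 E1.0677
G1 X-6.08 Y2.71 E1.0816
G1 X-0.90 Y2.48 E1.2541
G1 X5.59 Y8.43 E1.5469
G1 X5.68 Y10.59 E1.6189
G1 X8.70 Y9.19 E1.7296
G1 X12.71 Y17.80 E2.0455
G1 X-13.12 Y29.84 E2.9933
G1 X-17.13 Y21.23 E3.3092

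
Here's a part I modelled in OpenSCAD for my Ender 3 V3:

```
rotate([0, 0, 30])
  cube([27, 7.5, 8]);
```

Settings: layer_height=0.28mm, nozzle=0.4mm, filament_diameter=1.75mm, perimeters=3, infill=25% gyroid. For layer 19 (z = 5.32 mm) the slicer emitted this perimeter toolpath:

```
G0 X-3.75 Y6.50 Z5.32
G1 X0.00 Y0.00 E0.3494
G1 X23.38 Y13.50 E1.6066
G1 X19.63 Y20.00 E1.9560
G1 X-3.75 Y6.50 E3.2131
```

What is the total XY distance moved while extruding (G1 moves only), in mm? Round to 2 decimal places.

Sum the Euclidean lengths of each G1 segment: total = 69.00 mm.

69.00 mm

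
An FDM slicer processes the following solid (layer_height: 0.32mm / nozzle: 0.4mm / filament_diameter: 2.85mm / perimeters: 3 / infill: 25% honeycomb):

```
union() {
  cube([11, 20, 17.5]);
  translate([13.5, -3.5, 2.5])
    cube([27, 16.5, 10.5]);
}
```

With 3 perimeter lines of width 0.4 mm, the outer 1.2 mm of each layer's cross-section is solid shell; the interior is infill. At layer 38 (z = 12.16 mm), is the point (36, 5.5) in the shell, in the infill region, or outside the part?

infill

At z = 12.16 mm: the 11×20 cube contributes its full rectangle; the cube at (13.5, -3.5) (footprint 27×16.5) is included at this height; Combining (union): the 2 present regions are separate (no shared area or edge), so areas and boundary lengths simply add and each stays a separate island — 2 connected regions. Overall, the cross-section has 2 separate islands. The nearest boundary edge runs (40.50, 13.00)→(40.50, -3.50); distance from the point to it = 4.50 mm. (Shell/infill is judged within the island containing the point — the largest one.) The point is inside the cross-section and 4.50 mm from the nearest boundary — more than the 1.2 mm shell width (3 × 0.4), so it's in the infill interior.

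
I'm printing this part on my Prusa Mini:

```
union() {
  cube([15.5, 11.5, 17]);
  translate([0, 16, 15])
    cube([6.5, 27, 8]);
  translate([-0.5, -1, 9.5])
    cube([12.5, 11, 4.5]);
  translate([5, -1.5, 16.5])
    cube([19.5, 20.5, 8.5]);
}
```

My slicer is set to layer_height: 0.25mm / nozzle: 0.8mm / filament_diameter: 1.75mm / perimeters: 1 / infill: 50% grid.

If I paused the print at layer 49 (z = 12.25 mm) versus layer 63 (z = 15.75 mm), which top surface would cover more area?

layer 63 (z = 15.75 mm)

Layer 49 (z = 12.25): the cube (footprint 15.5×11.5) is included at this height (area 178.25 mm²); the cube at (0, 16) is absent (z outside [15, 23]); the 12.5×11 cube at (-0.5, -1) contributes its full rectangle (area 137.50 mm²); the cube at (5, -1.5) is absent (z outside [16.5, 25]); Combining (union): the regions partially overlap — summed areas 315.75 mm² minus the doubly-counted overlap 120.00 mm² gives 195.75 mm² — area = 195.75 mm². So its area = 195.75 mm². Layer 63 (z = 15.75): the cube is present — its section is the full 15.5×11.5 rectangle (area 178.25 mm²); the cube at (0, 16) (footprint 6.5×27) is included at this height (area 175.50 mm²); the cube at (-0.5, -1) is not intersected at this z (z outside [9.5, 14]); the cube at (5, -1.5) does not reach this height (z outside [16.5, 25]); Merging all regions: the 2 present regions are separate (no shared area or edge), so areas and boundary lengths simply add and each stays a separate island — area = 353.75 mm². So its area = 353.75 mm². Layer 63 is larger (353.75 vs 195.75 mm²).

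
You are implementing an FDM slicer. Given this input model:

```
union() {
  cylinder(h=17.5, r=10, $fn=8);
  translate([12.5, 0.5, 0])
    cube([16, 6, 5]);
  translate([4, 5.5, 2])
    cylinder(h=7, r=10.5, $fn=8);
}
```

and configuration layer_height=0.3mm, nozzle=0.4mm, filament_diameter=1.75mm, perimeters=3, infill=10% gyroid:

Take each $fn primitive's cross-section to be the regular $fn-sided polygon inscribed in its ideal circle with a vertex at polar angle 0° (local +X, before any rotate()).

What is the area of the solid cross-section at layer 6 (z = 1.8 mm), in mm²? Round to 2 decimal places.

378.84 mm²

At z = 1.8 mm: the cylinder: section is a regular 8-gon, circumradius r=10 (area = (8/2)·10.000²·sin(360°/8) = 282.84 mm²); the cube at (12.5, 0.5) (footprint 16×6) is included at this height (area 96.00 mm²); the cylinder at (4, 5.5) is absent (z outside [2, 9]); Combining (union): the 2 present regions are separate (no shared area or edge), so areas and boundary lengths simply add and each stays a separate island — area = 378.84 mm². Overall, the cross-section has 2 separate islands. Net area = 378.84 mm².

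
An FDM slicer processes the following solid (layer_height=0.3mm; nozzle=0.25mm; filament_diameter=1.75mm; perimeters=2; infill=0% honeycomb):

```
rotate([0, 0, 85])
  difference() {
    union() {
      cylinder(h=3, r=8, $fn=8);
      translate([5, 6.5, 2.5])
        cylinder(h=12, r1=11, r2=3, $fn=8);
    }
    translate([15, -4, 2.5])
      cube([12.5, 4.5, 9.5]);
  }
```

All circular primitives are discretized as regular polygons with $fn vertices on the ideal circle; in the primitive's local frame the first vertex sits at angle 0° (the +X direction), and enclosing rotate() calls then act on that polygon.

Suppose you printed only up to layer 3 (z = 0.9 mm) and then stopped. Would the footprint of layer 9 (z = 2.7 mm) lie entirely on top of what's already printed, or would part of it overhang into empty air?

part overhangs

Compare the two slices. At z = 0.9: the cylinder: section is a regular 8-gon, circumradius r=8 (area = (8/2)·8.000²·sin(360°/8) = 181.02 mm²); the cone at (5, 6.5) is not intersected at this z (z outside [2.5, 14.5]); Taking the union: only the r=8 cylinder is present, so the union is just that shape — area = 181.02 mm²; the cube at (15, -4) is absent (z outside [2.5, 12]); Taking the first minus the rest: none of the subtracted shapes is present at this height, so the result so far is unchanged — area = 181.02 mm²; (whole slice rotated 85° about Z — lengths, areas and connectivity unchanged). At z = 2.7: the r=8 cylinder contributes a regular 8-gon of circumradius 8 (area = (8/2)·8.000²·sin(360°/8) = 181.02 mm²); the cone at (5, 6.5) contributes a regular 8-gon of circumradius 10.867 (interpolated between r1=11 and r2=3 at t=0.017) (area = (8/2)·10.867²·sin(360°/8) = 333.99 mm²); Combining (union): the regions partially overlap — summed areas 515.01 mm² minus the doubly-counted overlap 106.87 mm² gives 408.14 mm² — area = 408.14 mm²; the 12.5×4.5 cube at (15, -4) contributes its full rectangle (area 56.25 mm²); Taking the first minus the rest: starting from the result so far (408.14 mm²), the 12.5×4.5 cube at (15, -4) misses the remaining region (no effect) — area = 408.14 mm²; (rotated 85° about Z; rotation is an isometry so areas/perimeters/island counts are preserved). Checking containment: at z = 2.7 the cross-section extends beyond the z = 0.9 cross-section by about 227.12 mm².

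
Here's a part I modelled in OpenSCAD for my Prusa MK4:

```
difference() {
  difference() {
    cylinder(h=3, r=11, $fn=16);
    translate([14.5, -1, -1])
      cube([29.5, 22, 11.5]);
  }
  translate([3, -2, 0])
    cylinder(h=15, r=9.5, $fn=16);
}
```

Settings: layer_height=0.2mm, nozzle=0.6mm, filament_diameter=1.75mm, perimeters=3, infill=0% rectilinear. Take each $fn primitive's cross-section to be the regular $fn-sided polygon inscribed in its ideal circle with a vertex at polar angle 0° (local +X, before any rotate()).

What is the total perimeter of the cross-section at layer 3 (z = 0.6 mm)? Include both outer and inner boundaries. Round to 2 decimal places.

At z = 0.6 mm: the cylinder: section is a regular 16-gon, circumradius r=11 (perimeter = 2·16·11.000·sin(180°/16) = 68.67 mm); the cube at (14.5, -1) (footprint 29.5×22) is included at this height (perimeter 103.00 mm); Taking the first minus the rest: starting from the r=11 cylinder, the 29.5×22 cube at (14.5, -1) misses the remaining region (no effect) — boundary = 68.67 mm; the r=9.5 cylinder at (3, -2) gives a regular 16-gon of circumradius 9.5 (constant along its height) (perimeter = 2·16·9.500·sin(180°/16) = 59.31 mm); Taking the first minus the rest: starting from that combined region, the r=9.5 cylinder at (3, -2) partially overlaps it — only the 244.52 mm² overlap (of its 276.30 mm²) is removed, clipping the outline — boundary = 82.83 mm. Overall, the cross-section is a single solid region. Total boundary length (outer) = 82.83 mm.

82.83 mm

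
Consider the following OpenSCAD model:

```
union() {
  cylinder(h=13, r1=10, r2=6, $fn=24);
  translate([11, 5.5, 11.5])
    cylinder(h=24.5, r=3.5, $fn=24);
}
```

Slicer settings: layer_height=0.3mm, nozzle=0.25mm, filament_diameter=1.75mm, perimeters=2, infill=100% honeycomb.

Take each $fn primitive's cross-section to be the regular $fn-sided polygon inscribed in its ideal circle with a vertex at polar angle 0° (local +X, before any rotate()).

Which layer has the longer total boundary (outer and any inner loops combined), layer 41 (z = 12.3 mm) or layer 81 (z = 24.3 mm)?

layer 41 (z = 12.3 mm)

Layer 41 (z = 12.3): the cone (r1=10→r2=6) has section circumradius 6.215 here — a regular 24-gon (perimeter = 2·24·6.215·sin(180°/24) = 38.94 mm); the r=3.5 cylinder at (11, 5.5) contributes a regular 24-gon of circumradius 3.5 (perimeter = 2·24·3.500·sin(180°/24) = 21.93 mm); Taking the union: the 2 present regions are separate (no shared area or edge), so areas and boundary lengths simply add and each stays a separate island — boundary = 60.87 mm. So its perimeter = 60.87 mm. Layer 81 (z = 24.3): the cone does not reach this height (z outside [0, 13]); the r=3.5 cylinder at (11, 5.5) contributes a regular 24-gon of circumradius 3.5 (perimeter = 2·24·3.500·sin(180°/24) = 21.93 mm); Taking the union: only the r=3.5 cylinder at (11, 5.5) is present, so the union is just that shape — boundary = 21.93 mm. So its perimeter = 21.93 mm. Layer 41 is larger (60.87 vs 21.93 mm).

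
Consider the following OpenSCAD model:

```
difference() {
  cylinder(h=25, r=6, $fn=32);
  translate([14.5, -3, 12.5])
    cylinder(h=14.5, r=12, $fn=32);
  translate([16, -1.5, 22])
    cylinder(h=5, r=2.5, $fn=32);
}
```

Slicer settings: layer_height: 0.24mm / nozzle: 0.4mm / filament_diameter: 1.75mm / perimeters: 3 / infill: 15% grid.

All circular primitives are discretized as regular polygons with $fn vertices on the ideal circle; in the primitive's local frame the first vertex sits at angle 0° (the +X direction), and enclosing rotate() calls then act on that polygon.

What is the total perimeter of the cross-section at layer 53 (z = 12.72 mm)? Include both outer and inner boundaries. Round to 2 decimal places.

36.49 mm

At z = 12.72 mm: the r=6 cylinder contributes a regular 32-gon of circumradius 6 (perimeter = 2·32·6.000·sin(180°/32) = 37.64 mm); the r=12 cylinder at (14.5, -3) gives a regular 32-gon of circumradius 12 (constant along its height) (perimeter = 2·32·12.000·sin(180°/32) = 75.28 mm); the cylinder at (16, -1.5) is not intersected at this z (z outside [22, 27]); After the difference (first − rest): starting from the r=6 cylinder, the r=12 cylinder at (14.5, -3) partially overlaps it — only the 20.02 mm² overlap (of its 449.49 mm²) is removed, clipping the outline — boundary = 36.49 mm. Overall, the cross-section is a single solid region. Total boundary length (outer) = 36.49 mm.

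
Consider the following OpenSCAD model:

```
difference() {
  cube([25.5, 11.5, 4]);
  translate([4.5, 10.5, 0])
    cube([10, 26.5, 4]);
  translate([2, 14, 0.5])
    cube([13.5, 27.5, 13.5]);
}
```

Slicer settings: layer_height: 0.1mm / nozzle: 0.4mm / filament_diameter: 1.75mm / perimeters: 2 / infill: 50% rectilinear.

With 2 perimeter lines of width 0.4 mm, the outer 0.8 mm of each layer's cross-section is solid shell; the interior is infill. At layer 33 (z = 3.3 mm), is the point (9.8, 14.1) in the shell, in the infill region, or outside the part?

outside

At z = 3.3 mm: the cube (footprint 25.5×11.5) is included at this height; the cube at (4.5, 10.5) (footprint 10×26.5) is included at this height; the cube at (2, 14) (footprint 13.5×27.5) is included at this height; After the difference (first − rest): starting from the 25.5×11.5 cube, the 10×26.5 cube at (4.5, 10.5) partially overlaps it — only the 10.00 mm² overlap (of its 265.00 mm²) is removed, clipping the outline; the 13.5×27.5 cube at (2, 14) misses the remaining region (no effect) — 1 connected region. Overall, the cross-section is a single solid region. The nearest boundary edge runs (4.50, 10.50)→(14.50, 10.50); distance from the point to it = 3.60 mm. The point is not inside any of the regions above, so it lies outside the cross-section (3.60 mm from the nearest boundary).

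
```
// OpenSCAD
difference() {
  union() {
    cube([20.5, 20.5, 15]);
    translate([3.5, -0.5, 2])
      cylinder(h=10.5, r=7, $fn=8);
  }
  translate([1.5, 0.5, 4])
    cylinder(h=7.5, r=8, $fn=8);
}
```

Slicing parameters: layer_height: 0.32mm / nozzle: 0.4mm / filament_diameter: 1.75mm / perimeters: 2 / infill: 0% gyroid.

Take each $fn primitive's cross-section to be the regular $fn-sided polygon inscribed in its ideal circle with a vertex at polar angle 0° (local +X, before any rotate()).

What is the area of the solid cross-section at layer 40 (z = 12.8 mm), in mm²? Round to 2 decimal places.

420.25 mm²

At z = 12.8 mm: the 20.5×20.5 cube contributes its full rectangle (area 420.25 mm²); the cylinder at (3.5, -0.5) is absent (z outside [2, 12.5]); Merging all regions: only the 20.5×20.5 cube is present, so the union is just that shape — area = 420.25 mm²; the cylinder at (1.5, 0.5) does not reach this height (z outside [4, 11.5]); Subtracting the remaining from the first: none of the subtracted shapes is present at this height, so that combined region is unchanged — area = 420.25 mm². Overall, the cross-section is a single solid region. Net area = 420.25 mm².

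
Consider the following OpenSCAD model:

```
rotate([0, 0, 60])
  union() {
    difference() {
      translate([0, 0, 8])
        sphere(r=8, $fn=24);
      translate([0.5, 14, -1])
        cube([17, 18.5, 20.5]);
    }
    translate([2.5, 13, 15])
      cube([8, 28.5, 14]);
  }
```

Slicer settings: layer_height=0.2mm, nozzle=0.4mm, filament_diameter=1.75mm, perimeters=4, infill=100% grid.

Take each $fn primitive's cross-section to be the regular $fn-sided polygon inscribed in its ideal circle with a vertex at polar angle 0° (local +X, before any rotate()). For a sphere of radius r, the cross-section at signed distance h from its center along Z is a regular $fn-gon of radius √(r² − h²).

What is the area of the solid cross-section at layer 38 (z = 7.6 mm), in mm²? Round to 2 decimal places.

At z = 7.6 mm: the r=8 sphere slices to a regular 24-gon of circumradius 7.990 (√(r²−h²) with h=0.4 from center) (area = (24/2)·7.990²·sin(360°/24) = 198.28 mm²); the cube at (0.5, 14) is present — its section is the full 17×18.5 rectangle (area 314.50 mm²); Taking the first minus the rest: starting from the r=8 sphere (198.28 mm²), the 17×18.5 cube at (0.5, 14) misses the remaining region (no effect) — area = 198.28 mm²; the cube at (2.5, 13) is not intersected at this z (z outside [15, 29]); Merging all regions: only the result so far is present, so the union is just that shape — area = 198.28 mm²; (rotated 60° about Z; rotation is an isometry so areas/perimeters/island counts are preserved). Overall, the cross-section is a single solid region. Net area = 198.28 mm².

198.28 mm²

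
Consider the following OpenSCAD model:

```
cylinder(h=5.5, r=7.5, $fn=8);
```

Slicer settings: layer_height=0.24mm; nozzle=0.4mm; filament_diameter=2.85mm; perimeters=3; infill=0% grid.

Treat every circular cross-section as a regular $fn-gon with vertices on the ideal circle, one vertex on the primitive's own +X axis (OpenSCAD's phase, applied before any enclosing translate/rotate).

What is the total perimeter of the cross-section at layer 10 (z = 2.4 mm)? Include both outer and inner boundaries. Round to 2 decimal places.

45.92 mm

At z = 2.4 mm: the r=7.5 cylinder gives a regular 8-gon of circumradius 7.5 (constant along its height) (perimeter = 2·8·7.500·sin(180°/8) = 45.92 mm). Overall, the cross-section is a single solid region. Total boundary length (outer) = 45.92 mm.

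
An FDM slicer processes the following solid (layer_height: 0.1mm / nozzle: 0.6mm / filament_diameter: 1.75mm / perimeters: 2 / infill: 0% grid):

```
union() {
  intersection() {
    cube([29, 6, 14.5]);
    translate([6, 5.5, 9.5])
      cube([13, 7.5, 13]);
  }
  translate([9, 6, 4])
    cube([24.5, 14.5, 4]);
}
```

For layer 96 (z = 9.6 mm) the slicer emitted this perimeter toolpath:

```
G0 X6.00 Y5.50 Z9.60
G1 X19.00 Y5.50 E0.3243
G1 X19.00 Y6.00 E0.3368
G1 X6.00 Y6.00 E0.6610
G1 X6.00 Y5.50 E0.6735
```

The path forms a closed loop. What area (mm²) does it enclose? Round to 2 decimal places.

6.50 mm²

Apply the shoelace formula to the sequence of (X, Y) vertices; enclosed area = 6.50 mm².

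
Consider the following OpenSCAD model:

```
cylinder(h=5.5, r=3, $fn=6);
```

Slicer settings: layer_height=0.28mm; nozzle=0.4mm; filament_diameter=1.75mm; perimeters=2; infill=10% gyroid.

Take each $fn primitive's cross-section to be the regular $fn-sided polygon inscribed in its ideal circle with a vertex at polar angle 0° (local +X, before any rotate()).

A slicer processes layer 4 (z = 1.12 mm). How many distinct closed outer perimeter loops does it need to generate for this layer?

At z = 1.12 mm: the r=3 cylinder gives a regular 6-gon of circumradius 3 (constant along its height). The result has 1 disconnected region.

1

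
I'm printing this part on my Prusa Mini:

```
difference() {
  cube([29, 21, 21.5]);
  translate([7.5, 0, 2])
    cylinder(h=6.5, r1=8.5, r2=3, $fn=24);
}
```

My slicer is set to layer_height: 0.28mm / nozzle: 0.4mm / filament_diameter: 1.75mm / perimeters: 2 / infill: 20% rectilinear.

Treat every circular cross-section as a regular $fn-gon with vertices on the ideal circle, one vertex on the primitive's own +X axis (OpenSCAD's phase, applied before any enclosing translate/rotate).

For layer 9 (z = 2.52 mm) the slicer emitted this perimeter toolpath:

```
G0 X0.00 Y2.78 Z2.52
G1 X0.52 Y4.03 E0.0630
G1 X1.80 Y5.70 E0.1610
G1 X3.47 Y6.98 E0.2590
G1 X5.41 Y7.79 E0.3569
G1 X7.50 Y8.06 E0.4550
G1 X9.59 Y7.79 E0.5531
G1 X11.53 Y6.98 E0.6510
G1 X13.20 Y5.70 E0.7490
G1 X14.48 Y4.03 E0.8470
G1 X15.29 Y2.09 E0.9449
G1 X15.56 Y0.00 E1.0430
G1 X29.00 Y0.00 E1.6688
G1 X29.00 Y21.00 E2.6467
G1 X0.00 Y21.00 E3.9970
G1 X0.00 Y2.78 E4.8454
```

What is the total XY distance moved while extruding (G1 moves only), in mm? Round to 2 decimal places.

104.06 mm

Sum the Euclidean lengths of each G1 segment: total = 104.06 mm.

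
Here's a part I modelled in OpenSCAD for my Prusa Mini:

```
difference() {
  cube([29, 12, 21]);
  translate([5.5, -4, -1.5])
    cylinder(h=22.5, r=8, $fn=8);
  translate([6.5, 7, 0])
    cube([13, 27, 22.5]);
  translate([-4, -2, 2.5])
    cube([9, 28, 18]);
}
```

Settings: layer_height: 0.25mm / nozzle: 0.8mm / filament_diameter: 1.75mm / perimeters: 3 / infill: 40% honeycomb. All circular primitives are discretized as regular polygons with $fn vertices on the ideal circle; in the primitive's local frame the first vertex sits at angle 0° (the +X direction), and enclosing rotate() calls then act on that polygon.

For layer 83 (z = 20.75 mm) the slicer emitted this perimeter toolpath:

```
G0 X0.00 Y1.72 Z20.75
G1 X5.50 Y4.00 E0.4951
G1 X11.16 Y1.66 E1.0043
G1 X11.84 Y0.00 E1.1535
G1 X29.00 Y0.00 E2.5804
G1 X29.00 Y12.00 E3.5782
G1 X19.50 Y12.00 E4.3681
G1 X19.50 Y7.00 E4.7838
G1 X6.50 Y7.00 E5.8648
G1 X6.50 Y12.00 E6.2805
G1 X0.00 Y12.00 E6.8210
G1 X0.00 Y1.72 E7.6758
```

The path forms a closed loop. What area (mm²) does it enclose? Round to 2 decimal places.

Apply the shoelace formula to the sequence of (X, Y) vertices; enclosed area = 250.69 mm².

250.69 mm²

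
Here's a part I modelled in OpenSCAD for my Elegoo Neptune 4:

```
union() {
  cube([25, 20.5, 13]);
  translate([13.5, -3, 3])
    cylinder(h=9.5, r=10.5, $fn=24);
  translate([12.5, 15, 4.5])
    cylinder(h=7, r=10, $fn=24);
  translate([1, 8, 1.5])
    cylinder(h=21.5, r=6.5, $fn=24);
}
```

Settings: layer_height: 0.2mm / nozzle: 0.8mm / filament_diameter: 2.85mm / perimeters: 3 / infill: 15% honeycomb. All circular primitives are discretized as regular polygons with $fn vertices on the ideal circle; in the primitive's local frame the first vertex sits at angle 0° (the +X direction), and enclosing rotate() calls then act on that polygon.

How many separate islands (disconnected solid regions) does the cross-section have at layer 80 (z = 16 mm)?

At z = 16 mm: the cube is not intersected at this z (z outside [0, 13]); the cylinder at (13.5, -3) is absent (z outside [3, 12.5]); the cylinder at (12.5, 15) is not intersected at this z (z outside [4.5, 11.5]); the r=6.5 cylinder at (1, 8) contributes a regular 24-gon of circumradius 6.5; Merging all regions: only the r=6.5 cylinder at (1, 8) is present, so the union is just that shape — 1 connected region. Overall, the cross-section is a single solid region. Island count = 1.

1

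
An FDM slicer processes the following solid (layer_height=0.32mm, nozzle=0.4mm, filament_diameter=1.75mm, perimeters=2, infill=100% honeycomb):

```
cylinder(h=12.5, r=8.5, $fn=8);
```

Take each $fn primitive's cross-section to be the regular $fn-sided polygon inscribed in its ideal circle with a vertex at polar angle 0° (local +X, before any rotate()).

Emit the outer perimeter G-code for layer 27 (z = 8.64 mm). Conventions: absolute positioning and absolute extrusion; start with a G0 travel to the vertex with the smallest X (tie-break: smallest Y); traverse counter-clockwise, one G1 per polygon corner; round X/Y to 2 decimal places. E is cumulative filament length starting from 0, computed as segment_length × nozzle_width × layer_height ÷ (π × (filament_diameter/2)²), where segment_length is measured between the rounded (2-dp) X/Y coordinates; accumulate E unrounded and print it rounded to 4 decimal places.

At z = 8.64 mm: the r=8.5 cylinder contributes a regular 8-gon of circumradius 8.5. The outline is a single polygon with 8 vertices. Extrusion per mm of travel: 0.4 × 0.32 / (π × 0.875²) = 0.053216. Accumulating E over each segment gives final E = 2.7695.

G0 X-8.50 Y0.00 Z8.64
G1 X-6.01 Y-6.01 E0.3462
G1 X0.00 Y-8.50 E0.6924
G1 X6.01 Y-6.01 E1.0386
G1 X8.50 Y0.00 E1.3848
G1 X6.01 Y6.01 E1.7310
G1 X0.00 Y8.50 E2.0772
G1 X-6.01 Y6.01 E2.4233
G1 X-8.50 Y0.00 E2.7695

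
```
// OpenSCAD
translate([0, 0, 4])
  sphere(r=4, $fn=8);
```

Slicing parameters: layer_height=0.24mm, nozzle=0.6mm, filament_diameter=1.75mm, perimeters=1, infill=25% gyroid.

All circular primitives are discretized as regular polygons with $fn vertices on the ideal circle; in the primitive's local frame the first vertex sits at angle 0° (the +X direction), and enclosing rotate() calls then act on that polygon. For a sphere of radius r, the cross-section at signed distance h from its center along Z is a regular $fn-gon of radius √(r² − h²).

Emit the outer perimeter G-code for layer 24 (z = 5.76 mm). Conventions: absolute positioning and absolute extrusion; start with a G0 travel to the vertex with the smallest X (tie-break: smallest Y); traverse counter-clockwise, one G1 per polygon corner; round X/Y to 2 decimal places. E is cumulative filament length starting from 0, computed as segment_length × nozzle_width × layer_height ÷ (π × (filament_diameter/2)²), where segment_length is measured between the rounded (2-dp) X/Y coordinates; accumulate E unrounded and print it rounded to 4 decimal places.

At z = 5.76 mm: the r=4 sphere contributes a regular 8-gon of circumradius √(4²−1.76²) = 3.592. The outline is a single polygon with 8 vertices. Extrusion per mm of travel: 0.6 × 0.24 / (π × 0.875²) = 0.059868. Accumulating E over each segment gives final E = 1.3164.

G0 X-3.59 Y0.00 Z5.76
G1 X-2.54 Y-2.54 E0.1645
G1 X0.00 Y-3.59 E0.3291
G1 X2.54 Y-2.54 E0.4936
G1 X3.59 Y0.00 E0.6582
G1 X2.54 Y2.54 E0.8227
G1 X0.00 Y3.59 E0.9873
G1 X-2.54 Y2.54 E1.1518
G1 X-3.59 Y0.00 E1.3164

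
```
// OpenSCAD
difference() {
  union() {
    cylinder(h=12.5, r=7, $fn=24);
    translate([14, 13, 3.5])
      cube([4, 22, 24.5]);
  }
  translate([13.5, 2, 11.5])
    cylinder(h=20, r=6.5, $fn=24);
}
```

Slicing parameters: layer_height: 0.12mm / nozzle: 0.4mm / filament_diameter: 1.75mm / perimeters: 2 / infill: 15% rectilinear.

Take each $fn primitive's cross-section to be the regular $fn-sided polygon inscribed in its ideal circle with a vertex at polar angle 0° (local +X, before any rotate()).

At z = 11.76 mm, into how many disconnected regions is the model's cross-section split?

2

At z = 11.76 mm: the r=7 cylinder gives a regular 24-gon of circumradius 7 (constant along its height); the cube at (14, 13) is present — its section is the full 4×22 rectangle; Taking the union: the 2 present regions are separate (no shared area or edge), so areas and boundary lengths simply add and each stays a separate island — 2 connected regions; the cylinder at (13.5, 2): section is a regular 24-gon, circumradius r=6.5; After the difference (first − rest): starting from that combined region, the r=6.5 cylinder at (13.5, 2) misses the remaining region (no effect) — 2 connected regions. The result has 2 disconnected regions.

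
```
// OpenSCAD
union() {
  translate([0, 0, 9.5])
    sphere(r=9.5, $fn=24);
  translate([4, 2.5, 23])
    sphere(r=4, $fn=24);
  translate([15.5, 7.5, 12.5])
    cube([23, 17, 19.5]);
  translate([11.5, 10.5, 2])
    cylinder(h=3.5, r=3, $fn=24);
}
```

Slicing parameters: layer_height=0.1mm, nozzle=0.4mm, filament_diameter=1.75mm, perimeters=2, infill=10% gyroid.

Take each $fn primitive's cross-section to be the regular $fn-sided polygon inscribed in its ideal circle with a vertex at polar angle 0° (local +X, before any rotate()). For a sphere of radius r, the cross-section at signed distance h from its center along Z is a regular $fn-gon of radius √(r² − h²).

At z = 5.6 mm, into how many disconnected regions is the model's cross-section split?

1

At z = 5.6 mm: the sphere: section is a regular 24-gon, circumradius = √(r²−h²) = √(9.5²−3.9²) = 8.663; the sphere at (4, 2.5) does not reach this height (|z−center|=17.400 > r=4); the cube at (15.5, 7.5) does not reach this height (z outside [12.5, 32]); the cylinder at (11.5, 10.5) is absent (z outside [2, 5.5]); Merging all regions: only the r=9.5 sphere is present, so the union is just that shape — 1 connected region. The result has 1 disconnected region.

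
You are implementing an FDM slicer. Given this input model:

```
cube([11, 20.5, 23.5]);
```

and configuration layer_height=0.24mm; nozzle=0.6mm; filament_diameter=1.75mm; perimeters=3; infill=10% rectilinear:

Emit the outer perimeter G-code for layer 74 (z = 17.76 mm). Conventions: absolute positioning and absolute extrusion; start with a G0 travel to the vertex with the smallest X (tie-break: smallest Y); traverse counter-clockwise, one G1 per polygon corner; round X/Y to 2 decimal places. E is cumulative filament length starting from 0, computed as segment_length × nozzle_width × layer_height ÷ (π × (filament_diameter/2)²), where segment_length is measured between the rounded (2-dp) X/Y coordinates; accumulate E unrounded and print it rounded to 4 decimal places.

G0 X0.00 Y0.00 Z17.76
G1 X11.00 Y0.00 E0.6586
G1 X11.00 Y20.50 E1.8858
G1 X0.00 Y20.50 E2.5444
G1 X0.00 Y0.00 E3.7717

At z = 17.76 mm: the 11×20.5 cube contributes its full rectangle. The outline is a single polygon with 4 vertices. Extrusion per mm of travel: 0.6 × 0.24 / (π × 0.875²) = 0.059868. Accumulating E over each segment gives final E = 3.7717.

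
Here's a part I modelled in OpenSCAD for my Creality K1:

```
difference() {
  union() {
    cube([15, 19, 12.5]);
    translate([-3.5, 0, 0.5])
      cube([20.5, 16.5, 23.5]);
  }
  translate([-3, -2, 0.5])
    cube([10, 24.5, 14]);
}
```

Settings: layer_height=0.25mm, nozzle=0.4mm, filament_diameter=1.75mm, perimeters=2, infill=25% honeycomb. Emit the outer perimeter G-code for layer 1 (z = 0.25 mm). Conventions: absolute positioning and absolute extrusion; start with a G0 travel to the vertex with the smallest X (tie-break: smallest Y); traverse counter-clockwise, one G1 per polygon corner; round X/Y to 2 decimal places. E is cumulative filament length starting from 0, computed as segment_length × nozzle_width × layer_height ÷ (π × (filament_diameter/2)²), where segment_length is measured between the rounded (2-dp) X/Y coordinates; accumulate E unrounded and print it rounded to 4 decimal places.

G0 X0.00 Y0.00 Z0.25
G1 X15.00 Y0.00 E0.6236
G1 X15.00 Y19.00 E1.4136
G1 X0.00 Y19.00 E2.0372
G1 X0.00 Y0.00 E2.8271

At z = 0.25 mm: the 15×19 cube contributes its full rectangle; the cube at (-3.5, 0) is absent (z outside [0.5, 24]); Combining (union): only the 15×19 cube is present, so the union is just that shape — 1 connected region; the cube at (-3, -2) is absent (z outside [0.5, 14.5]); Subtracting the remaining from the first: none of the subtracted shapes is present at this height, so the result so far is unchanged — 1 connected region. The outline is a single polygon with 4 vertices. Extrusion per mm of travel: 0.4 × 0.25 / (π × 0.875²) = 0.041575. Accumulating E over each segment gives final E = 2.8271.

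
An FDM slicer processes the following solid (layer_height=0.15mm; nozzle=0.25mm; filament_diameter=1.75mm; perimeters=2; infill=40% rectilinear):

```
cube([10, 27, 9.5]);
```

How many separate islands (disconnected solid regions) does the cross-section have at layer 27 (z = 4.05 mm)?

At z = 4.05 mm: the cube (footprint 10×27) is included at this height. Overall, the cross-section is a single solid region. Island count = 1.

1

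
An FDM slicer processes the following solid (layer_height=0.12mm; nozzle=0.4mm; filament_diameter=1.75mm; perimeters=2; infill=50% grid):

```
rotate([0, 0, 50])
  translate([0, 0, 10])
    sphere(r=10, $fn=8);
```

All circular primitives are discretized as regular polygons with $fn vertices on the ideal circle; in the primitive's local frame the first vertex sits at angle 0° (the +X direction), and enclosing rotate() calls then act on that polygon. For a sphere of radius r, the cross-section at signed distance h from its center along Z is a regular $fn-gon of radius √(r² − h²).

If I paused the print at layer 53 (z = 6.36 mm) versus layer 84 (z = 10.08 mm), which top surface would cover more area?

Layer 53 (z = 6.36): the sphere: section is a regular 8-gon, circumradius = √(r²−h²) = √(10²−3.64²) = 9.314 (area = (8/2)·9.314²·sin(360°/8) = 245.37 mm²); (rotated 50° about Z; rotation is an isometry so areas/perimeters/island counts are preserved). So its area = 245.37 mm². Layer 84 (z = 10.08): the sphere: section is a regular 8-gon, circumradius = √(r²−h²) = √(10²−0.08²) = 10.000 (area = (8/2)·10.000²·sin(360°/8) = 282.82 mm²); (rotated 50° about Z; rotation is an isometry so areas/perimeters/island counts are preserved). So its area = 282.82 mm². Layer 84 is larger (282.82 vs 245.37 mm²).

layer 84 (z = 10.08 mm)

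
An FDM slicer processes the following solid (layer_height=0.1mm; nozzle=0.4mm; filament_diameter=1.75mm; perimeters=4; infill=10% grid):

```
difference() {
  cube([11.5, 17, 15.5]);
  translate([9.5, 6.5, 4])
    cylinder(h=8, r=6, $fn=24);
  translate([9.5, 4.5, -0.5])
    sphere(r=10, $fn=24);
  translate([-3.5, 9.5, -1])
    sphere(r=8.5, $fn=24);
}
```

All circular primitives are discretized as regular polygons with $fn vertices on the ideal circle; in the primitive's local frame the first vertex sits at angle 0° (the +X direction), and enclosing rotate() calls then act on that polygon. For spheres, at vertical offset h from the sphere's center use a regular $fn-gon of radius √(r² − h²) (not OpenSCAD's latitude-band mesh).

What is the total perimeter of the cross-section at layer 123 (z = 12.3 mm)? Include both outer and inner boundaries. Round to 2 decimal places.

57.00 mm

At z = 12.3 mm: the cube is present — its section is the full 11.5×17 rectangle (perimeter 57.00 mm); the cylinder at (9.5, 6.5) does not reach this height (z outside [4, 12]); the sphere at (9.5, 4.5) is absent (|z−center|=12.800 > r=10); the sphere at (-3.5, 9.5) does not reach this height (|z−center|=13.300 > r=8.5); Subtracting the remaining from the first: none of the subtracted shapes is present at this height, so the 11.5×17 cube is unchanged — boundary = 57.00 mm. Overall, the cross-section is a single solid region. Total boundary length (outer) = 57.00 mm.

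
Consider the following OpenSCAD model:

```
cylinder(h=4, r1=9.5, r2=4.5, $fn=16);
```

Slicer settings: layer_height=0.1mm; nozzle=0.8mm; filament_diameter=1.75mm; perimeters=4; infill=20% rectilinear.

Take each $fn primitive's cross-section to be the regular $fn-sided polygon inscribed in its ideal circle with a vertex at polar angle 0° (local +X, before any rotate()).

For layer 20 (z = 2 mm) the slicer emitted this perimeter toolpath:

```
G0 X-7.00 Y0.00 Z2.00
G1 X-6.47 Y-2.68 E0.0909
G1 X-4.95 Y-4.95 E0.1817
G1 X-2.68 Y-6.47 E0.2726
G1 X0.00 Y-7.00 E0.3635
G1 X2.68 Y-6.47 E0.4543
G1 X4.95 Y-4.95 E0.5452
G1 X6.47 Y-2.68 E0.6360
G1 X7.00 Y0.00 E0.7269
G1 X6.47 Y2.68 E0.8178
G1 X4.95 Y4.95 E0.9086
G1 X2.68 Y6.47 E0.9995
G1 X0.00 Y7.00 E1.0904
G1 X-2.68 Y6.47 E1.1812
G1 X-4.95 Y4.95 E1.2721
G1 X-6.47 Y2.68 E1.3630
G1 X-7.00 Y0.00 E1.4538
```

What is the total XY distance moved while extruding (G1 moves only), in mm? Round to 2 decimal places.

43.71 mm

Sum the Euclidean lengths of each G1 segment: total = 43.71 mm.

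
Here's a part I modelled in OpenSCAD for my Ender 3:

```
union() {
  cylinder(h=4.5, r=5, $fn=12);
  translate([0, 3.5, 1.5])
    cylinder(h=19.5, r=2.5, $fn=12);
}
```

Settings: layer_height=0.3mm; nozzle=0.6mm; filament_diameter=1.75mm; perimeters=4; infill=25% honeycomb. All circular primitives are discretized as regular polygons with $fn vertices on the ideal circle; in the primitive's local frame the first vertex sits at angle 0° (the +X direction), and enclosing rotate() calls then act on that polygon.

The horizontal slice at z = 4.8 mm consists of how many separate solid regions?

At z = 4.8 mm: the cylinder is absent (z outside [0, 4.5]); the r=2.5 cylinder at (0, 3.5) contributes a regular 12-gon of circumradius 2.5; Combining (union): only the r=2.5 cylinder at (0, 3.5) is present, so the union is just that shape — 1 connected region. The result has 1 disconnected region.

1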